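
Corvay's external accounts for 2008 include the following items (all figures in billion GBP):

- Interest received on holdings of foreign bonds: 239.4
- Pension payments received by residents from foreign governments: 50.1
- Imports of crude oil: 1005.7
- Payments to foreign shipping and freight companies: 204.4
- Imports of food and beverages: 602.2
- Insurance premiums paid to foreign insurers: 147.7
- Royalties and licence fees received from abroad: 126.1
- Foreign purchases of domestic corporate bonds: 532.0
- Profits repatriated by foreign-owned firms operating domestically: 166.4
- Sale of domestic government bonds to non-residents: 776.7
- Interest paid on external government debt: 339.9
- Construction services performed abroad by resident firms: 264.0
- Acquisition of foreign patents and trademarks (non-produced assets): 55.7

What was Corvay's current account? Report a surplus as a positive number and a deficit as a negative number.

-1786.7

Goods: -602.2 - 1005.7 = -1607.9
Services: 126.1 - 204.4 + 264.0 - 147.7 = 38.0
Primary income: 239.4 - 166.4 - 339.9 = -266.9
Secondary income: 50.1
Current account = (-1607.9) + 38.0 + (-266.9) + 50.1 = -1786.7
(Excluded from the current account — financial account: foreign purchases of domestic corporate bonds 532.0, sale of domestic government bonds to non-residents 776.7; capital account: acquisition of foreign patents and trademarks (non-produced assets) 55.7.)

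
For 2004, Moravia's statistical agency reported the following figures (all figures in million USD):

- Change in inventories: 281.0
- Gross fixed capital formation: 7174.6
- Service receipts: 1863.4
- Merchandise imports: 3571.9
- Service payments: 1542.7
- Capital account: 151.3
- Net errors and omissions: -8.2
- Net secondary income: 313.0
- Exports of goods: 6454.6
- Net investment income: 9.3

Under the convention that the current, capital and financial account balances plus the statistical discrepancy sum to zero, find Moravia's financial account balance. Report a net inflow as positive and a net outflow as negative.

-3668.8

Goods balance = 6454.6 - 3571.9 = 2882.7
Services balance = 1863.4 - 1542.7 = 320.7
Trade balance (goods + services) = 2882.7 + 320.7 = 3203.4
Net primary income = 9.3
Net secondary income = 313.0
Current account = 3203.4 + 9.3 + 313.0 = 3525.7
Financial account = -(3525.7 + 151.3 + (-8.2)) = -3668.8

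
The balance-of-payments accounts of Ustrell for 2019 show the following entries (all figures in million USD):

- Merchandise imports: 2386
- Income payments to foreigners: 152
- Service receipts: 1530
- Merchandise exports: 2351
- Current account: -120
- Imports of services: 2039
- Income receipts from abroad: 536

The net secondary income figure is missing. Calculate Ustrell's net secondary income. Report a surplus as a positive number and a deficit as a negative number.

40

Current account = goods balance + services balance + net primary income + net secondary income
Sum of the known components = -160
Net secondary income = CA - (known components) = -120 - (-160) = 40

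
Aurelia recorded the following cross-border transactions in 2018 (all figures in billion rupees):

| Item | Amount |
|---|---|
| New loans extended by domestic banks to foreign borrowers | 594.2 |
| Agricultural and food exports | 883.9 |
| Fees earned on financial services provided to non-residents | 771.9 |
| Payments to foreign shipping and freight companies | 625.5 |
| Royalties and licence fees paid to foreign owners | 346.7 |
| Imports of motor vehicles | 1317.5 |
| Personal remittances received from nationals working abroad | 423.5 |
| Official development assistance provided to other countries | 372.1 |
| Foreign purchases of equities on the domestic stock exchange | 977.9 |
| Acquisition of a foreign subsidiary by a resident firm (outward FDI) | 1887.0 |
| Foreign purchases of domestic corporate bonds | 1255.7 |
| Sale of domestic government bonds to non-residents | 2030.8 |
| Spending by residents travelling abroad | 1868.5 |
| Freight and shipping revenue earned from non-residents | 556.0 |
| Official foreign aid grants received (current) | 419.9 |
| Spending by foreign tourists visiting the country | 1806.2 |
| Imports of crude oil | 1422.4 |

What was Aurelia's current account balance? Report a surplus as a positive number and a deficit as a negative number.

-1091.3

Goods: 883.9 - 1422.4 - 1317.5 = -1856.0
Services: 1806.2 - 1868.5 + 556.0 + 771.9 - 625.5 - 346.7 = 293.4
Secondary income: 419.9 + 423.5 - 372.1 = 471.3
Current account = (-1856.0) + 293.4 + 471.3 = -1091.3
(Excluded from the current account — financial account: new loans extended by domestic banks to foreign borrowers 594.2, foreign purchases of equities on the domestic stock exchange 977.9, acquisition of a foreign subsidiary by a resident firm (outward FDI) 1887.0, foreign purchases of domestic corporate bonds 1255.7, sale of domestic government bonds to non-residents 2030.8.)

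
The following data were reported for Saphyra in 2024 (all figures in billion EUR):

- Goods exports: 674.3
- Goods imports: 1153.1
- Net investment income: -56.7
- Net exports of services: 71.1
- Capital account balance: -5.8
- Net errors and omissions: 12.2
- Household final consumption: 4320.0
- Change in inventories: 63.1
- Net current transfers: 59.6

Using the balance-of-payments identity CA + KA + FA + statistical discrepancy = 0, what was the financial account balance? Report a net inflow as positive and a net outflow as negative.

398.4

Goods balance = 674.3 - 1153.1 = -478.8
Services balance = 71.1
Trade balance (goods + services) = -478.8 + 71.1 = -407.7
Net primary income = -56.7
Net secondary income = 59.6
Current account = -407.7 + (-56.7) + 59.6 = -404.8
Financial account = -(-404.8 + (-5.8) + 12.2) = 398.4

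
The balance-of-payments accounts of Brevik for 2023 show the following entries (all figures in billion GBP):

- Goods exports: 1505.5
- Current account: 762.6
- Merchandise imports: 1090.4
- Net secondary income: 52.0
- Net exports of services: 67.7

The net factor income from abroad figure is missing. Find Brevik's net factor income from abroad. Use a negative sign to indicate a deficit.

Current account = goods balance + services balance + net primary income + net secondary income
Sum of the known components = 534.8
Net factor income from abroad = CA - (known components) = 762.6 - 534.8 = 227.8

227.8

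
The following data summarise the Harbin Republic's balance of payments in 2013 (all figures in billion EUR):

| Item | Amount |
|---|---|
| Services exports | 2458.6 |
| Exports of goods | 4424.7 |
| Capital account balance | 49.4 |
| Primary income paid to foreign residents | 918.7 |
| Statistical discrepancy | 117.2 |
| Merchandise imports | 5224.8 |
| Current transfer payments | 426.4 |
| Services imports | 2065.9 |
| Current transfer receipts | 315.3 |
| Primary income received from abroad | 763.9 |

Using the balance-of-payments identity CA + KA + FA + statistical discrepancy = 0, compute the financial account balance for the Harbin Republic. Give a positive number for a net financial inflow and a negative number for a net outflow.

Goods balance = 4424.7 - 5224.8 = -800.1
Services balance = 2458.6 - 2065.9 = 392.7
Trade balance (goods + services) = -800.1 + 392.7 = -407.4
Net primary income = 763.9 - 918.7 = -154.8
Net secondary income = 315.3 - 426.4 = -111.1
Current account = -407.4 + (-154.8) + (-111.1) = -673.3
Financial account = -(-673.3 + 49.4 + 117.2) = 506.7

506.7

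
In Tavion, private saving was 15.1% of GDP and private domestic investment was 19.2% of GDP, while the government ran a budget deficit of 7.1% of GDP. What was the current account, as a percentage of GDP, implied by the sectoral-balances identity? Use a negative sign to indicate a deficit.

-11.2

By the sectoral-balances identity, CA = (S_private - I) + (T - G).
Private balance = 15.1 - 19.2 = -4.1
Government balance (T - G) = -7.1
CA = -4.1 + (-7.1) = -11.2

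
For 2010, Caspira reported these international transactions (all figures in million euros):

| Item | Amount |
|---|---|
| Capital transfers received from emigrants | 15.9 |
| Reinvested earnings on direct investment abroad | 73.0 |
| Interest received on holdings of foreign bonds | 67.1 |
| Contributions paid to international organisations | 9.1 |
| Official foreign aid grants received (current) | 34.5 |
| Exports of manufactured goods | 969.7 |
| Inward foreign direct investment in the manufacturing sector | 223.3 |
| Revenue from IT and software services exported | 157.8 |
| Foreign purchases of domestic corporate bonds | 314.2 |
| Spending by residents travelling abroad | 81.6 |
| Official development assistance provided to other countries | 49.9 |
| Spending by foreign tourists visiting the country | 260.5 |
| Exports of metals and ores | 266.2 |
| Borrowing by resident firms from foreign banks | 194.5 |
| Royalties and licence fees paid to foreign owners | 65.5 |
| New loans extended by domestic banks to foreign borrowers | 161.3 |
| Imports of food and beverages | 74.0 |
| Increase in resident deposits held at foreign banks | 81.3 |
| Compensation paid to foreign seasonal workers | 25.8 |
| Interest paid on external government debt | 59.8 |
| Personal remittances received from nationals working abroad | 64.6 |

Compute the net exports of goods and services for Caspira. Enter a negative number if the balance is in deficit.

Goods: 266.2 - 74.0 + 969.7 = 1161.9
Services: 260.5 - 65.5 - 81.6 + 157.8 = 271.2
Trade balance = 1161.9 + 271.2 = 1433.1
(Excluded from the trade balance — capital account: capital transfers received from emigrants 15.9; primary income: reinvested earnings on direct investment abroad 73.0, interest received on holdings of foreign bonds 67.1, compensation paid to foreign seasonal workers 25.8, interest paid on external government debt 59.8; secondary income: contributions paid to international organisations 9.1, official foreign aid grants received (current) 34.5, official development assistance provided to other countries 49.9, personal remittances received from nationals working abroad 64.6; financial account: inward foreign direct investment in the manufacturing sector 223.3, foreign purchases of domestic corporate bonds 314.2, borrowing by resident firms from foreign banks 194.5, new loans extended by domestic banks to foreign borrowers 161.3, increase in resident deposits held at foreign banks 81.3.)

1433.1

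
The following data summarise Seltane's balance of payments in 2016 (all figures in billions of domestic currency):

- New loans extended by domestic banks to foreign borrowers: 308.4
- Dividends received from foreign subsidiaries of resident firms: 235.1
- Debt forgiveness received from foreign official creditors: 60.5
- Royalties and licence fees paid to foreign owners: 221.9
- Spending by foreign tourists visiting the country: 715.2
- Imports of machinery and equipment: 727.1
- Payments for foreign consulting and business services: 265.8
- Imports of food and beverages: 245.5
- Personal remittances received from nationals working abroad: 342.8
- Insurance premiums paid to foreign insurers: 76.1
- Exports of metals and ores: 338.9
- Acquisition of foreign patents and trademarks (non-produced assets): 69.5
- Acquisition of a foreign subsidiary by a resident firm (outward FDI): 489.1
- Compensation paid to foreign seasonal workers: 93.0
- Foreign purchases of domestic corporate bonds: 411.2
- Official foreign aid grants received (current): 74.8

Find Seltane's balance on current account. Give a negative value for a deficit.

77.4

Goods: -245.5 - 727.1 + 338.9 = -633.7
Services: -221.9 - 265.8 + 715.2 - 76.1 = 151.4
Primary income: 235.1 - 93.0 = 142.1
Secondary income: 74.8 + 342.8 = 417.6
Current account = (-633.7) + 151.4 + 142.1 + 417.6 = 77.4
(Excluded from the current account — financial account: new loans extended by domestic banks to foreign borrowers 308.4, acquisition of a foreign subsidiary by a resident firm (outward FDI) 489.1, foreign purchases of domestic corporate bonds 411.2; capital account: debt forgiveness received from foreign official creditors 60.5, acquisition of foreign patents and trademarks (non-produced assets) 69.5.)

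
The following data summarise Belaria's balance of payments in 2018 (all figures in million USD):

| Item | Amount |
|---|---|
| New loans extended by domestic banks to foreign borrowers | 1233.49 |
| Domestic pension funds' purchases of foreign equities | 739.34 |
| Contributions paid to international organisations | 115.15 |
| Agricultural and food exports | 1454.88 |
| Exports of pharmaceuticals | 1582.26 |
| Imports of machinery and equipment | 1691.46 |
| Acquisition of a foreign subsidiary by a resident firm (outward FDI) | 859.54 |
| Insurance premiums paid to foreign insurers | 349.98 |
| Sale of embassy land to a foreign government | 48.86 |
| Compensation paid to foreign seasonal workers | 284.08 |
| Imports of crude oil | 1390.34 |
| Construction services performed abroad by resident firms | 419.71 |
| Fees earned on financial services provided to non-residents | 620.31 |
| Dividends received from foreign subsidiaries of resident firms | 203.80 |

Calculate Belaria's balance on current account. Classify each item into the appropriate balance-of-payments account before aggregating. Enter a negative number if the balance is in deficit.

Goods: 1454.88 - 1691.46 + 1582.26 - 1390.34 = -44.66
Services: 419.71 + 620.31 - 349.98 = 690.04
Primary income: -284.08 + 203.80 = -80.28
Secondary income: -115.15
Current account = (-44.66) + 690.04 + (-80.28) + (-115.15) = 449.95
(Excluded from the current account — financial account: new loans extended by domestic banks to foreign borrowers 1233.49, domestic pension funds' purchases of foreign equities 739.34, acquisition of a foreign subsidiary by a resident firm (outward FDI) 859.54; capital account: sale of embassy land to a foreign government 48.86.)

449.95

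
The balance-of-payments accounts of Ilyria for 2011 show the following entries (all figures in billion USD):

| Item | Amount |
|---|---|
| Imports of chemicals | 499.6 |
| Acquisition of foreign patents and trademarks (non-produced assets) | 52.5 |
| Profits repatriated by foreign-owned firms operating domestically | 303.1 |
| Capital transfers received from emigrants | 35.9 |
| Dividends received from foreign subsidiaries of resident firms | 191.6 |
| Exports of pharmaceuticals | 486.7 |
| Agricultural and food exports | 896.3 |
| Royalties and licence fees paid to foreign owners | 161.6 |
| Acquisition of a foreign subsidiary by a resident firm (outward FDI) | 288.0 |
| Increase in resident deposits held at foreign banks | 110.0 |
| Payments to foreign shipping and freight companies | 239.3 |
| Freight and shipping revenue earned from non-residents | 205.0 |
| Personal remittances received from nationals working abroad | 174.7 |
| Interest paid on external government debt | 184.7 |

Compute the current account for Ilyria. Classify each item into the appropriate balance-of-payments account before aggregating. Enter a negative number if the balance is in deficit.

Goods: 896.3 + 486.7 - 499.6 = 883.4
Services: -239.3 + 205.0 - 161.6 = -195.9
Primary income: -303.1 + 191.6 - 184.7 = -296.2
Secondary income: 174.7
Current account = 883.4 + (-195.9) + (-296.2) + 174.7 = 566.0
(Excluded from the current account — capital account: acquisition of foreign patents and trademarks (non-produced assets) 52.5, capital transfers received from emigrants 35.9; financial account: acquisition of a foreign subsidiary by a resident firm (outward FDI) 288.0, increase in resident deposits held at foreign banks 110.0.)

566.0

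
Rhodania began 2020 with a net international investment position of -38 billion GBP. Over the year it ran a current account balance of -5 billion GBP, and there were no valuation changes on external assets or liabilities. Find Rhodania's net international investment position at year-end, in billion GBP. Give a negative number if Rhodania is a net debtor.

-43

With no valuation effects, change in NIIP = current account = -5
End-of-year NIIP = -38 + (-5) = -43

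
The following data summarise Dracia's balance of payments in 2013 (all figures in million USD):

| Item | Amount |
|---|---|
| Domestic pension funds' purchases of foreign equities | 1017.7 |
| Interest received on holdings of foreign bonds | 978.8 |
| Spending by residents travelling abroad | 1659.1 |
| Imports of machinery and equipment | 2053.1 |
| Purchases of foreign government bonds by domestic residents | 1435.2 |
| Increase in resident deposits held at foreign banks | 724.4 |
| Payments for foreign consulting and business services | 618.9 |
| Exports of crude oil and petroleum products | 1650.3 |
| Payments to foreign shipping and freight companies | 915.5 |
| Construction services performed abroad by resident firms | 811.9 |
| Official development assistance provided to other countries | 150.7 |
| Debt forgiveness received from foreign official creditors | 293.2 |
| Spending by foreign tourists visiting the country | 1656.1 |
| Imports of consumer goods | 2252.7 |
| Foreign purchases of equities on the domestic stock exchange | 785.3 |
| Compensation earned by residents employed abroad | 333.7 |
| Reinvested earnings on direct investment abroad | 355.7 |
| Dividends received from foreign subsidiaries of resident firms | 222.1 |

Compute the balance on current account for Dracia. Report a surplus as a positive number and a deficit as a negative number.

-1641.4

Goods: 1650.3 - 2053.1 - 2252.7 = -2655.5
Services: 811.9 - 1659.1 - 915.5 + 1656.1 - 618.9 = -725.5
Primary income: 222.1 + 355.7 + 978.8 + 333.7 = 1890.3
Secondary income: -150.7
Current account = (-2655.5) + (-725.5) + 1890.3 + (-150.7) = -1641.4
(Excluded from the current account — financial account: domestic pension funds' purchases of foreign equities 1017.7, purchases of foreign government bonds by domestic residents 1435.2, increase in resident deposits held at foreign banks 724.4, foreign purchases of equities on the domestic stock exchange 785.3; capital account: debt forgiveness received from foreign official creditors 293.2.)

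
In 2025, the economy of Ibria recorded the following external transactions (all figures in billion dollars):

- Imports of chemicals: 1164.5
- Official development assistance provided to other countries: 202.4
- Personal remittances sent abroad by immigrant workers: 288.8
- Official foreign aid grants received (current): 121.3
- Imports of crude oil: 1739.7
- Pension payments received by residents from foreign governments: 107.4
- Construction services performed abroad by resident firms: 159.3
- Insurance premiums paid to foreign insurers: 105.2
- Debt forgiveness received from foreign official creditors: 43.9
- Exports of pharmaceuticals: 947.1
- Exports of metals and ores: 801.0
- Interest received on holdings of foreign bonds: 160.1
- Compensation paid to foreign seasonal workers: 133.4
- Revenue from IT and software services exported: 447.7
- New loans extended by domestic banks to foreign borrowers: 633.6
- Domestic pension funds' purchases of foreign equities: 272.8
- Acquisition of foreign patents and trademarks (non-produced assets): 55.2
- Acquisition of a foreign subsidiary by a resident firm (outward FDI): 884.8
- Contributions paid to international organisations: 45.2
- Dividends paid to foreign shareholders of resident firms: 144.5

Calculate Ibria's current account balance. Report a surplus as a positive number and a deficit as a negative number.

Goods: -1739.7 + 801.0 - 1164.5 + 947.1 = -1156.1
Services: 159.3 + 447.7 - 105.2 = 501.8
Primary income: -133.4 + 160.1 - 144.5 = -117.8
Secondary income: 107.4 - 45.2 - 202.4 - 288.8 + 121.3 = -307.7
Current account = (-1156.1) + 501.8 + (-117.8) + (-307.7) = -1079.8
(Excluded from the current account — capital account: debt forgiveness received from foreign official creditors 43.9, acquisition of foreign patents and trademarks (non-produced assets) 55.2; financial account: new loans extended by domestic banks to foreign borrowers 633.6, domestic pension funds' purchases of foreign equities 272.8, acquisition of a foreign subsidiary by a resident firm (outward FDI) 884.8.)

-1079.8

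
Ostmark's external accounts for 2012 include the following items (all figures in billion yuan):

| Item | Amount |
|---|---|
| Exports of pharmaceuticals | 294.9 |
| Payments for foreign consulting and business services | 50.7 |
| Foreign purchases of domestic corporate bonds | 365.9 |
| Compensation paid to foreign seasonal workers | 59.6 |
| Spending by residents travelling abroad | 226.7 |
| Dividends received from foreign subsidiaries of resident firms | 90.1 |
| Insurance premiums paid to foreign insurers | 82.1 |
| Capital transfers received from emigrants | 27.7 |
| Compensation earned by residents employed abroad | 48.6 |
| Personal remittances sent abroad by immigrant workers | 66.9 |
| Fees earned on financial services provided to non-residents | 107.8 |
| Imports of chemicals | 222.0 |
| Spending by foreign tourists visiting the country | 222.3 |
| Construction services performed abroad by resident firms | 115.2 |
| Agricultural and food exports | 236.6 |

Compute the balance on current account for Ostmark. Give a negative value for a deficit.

407.5

Goods: -222.0 + 294.9 + 236.6 = 309.5
Services: -50.7 + 222.3 + 115.2 - 82.1 - 226.7 + 107.8 = 85.8
Primary income: -59.6 + 48.6 + 90.1 = 79.1
Secondary income: -66.9
Current account = 309.5 + 85.8 + 79.1 + (-66.9) = 407.5
(Excluded from the current account — financial account: foreign purchases of domestic corporate bonds 365.9; capital account: capital transfers received from emigrants 27.7.)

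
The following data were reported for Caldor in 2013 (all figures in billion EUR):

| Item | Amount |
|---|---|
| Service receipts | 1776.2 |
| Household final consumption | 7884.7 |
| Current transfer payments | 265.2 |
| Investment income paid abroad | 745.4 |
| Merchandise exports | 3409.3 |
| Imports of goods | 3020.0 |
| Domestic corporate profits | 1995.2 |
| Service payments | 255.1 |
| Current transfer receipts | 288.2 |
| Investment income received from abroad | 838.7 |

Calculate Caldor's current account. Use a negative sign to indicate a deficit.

2026.7

Goods balance = 3409.3 - 3020.0 = 389.3
Services balance = 1776.2 - 255.1 = 1521.1
Trade balance (goods + services) = 389.3 + 1521.1 = 1910.4
Net primary income = 838.7 - 745.4 = 93.3
Net secondary income = 288.2 - 265.2 = 23.0
Current account = 1910.4 + 93.3 + 23.0 = 2026.7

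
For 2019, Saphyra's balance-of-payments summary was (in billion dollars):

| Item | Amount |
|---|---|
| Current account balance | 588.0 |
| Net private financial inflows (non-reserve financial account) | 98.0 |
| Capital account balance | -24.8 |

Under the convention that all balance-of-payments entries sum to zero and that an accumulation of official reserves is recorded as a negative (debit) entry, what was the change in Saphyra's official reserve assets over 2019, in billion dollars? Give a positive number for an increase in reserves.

661.2

Official reserve transactions balance = -(588.0 + (-24.8) + 98.0) = -661.2
An accumulation of reserves is recorded as a debit (negative entry), so the change in the stock of reserves is the negative of that balance.
Change in official reserves = -(-661.2) = 661.2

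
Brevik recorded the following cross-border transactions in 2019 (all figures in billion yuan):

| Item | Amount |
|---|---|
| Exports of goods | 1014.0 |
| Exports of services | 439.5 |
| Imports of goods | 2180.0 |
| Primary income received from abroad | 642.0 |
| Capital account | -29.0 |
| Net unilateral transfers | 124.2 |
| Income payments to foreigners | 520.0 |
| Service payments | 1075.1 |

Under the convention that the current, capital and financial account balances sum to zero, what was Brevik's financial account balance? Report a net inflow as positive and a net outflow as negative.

1584.4

Goods balance = 1014.0 - 2180.0 = -1166.0
Services balance = 439.5 - 1075.1 = -635.6
Trade balance (goods + services) = -1166.0 + (-635.6) = -1801.6
Net primary income = 642.0 - 520.0 = 122.0
Net secondary income = 124.2
Current account = -1801.6 + 122.0 + 124.2 = -1555.4
Financial account = -(-1555.4 + (-29.0)) = 1584.4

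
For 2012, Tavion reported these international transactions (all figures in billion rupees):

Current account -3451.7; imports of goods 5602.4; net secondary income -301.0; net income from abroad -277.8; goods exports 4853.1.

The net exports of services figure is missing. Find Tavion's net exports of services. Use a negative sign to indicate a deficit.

-2123.6

Current account = goods balance + services balance + net primary income + net secondary income
Sum of the known components = -1328.1
Net exports of services = CA - (known components) = -3451.7 - (-1328.1) = -2123.6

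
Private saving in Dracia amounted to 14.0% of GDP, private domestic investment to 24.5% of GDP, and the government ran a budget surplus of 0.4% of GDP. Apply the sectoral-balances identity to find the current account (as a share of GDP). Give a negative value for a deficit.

-10.1

By the sectoral-balances identity, CA = (S_private - I) + (T - G).
Private balance = 14.0 - 24.5 = -10.5
Government balance (T - G) = 0.4
CA = -10.5 + 0.4 = -10.1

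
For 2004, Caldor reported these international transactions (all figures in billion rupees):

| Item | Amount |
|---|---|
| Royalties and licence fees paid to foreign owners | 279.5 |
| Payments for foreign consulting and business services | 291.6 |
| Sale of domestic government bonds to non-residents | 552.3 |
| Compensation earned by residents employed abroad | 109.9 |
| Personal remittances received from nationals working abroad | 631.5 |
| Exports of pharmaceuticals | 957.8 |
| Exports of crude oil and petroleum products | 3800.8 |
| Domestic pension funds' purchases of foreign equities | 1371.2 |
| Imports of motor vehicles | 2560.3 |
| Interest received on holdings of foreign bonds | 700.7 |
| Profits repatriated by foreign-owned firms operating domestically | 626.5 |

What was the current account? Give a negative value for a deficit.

2442.8

Goods: -2560.3 + 3800.8 + 957.8 = 2198.3
Services: -291.6 - 279.5 = -571.1
Primary income: -626.5 + 700.7 + 109.9 = 184.1
Secondary income: 631.5
Current account = 2198.3 + (-571.1) + 184.1 + 631.5 = 2442.8
(Excluded from the current account — financial account: sale of domestic government bonds to non-residents 552.3, domestic pension funds' purchases of foreign equities 1371.2.)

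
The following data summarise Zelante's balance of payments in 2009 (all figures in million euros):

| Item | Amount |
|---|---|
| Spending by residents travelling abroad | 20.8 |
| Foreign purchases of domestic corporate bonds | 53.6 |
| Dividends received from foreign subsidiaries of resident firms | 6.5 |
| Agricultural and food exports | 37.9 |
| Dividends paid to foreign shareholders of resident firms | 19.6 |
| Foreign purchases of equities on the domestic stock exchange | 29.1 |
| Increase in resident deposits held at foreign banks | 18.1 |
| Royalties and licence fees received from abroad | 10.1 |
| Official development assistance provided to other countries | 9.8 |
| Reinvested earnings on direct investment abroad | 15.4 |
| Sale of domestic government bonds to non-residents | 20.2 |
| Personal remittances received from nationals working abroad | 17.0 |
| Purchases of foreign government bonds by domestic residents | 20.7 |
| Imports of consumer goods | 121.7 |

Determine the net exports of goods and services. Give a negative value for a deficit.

-94.5

Goods: -121.7 + 37.9 = -83.8
Services: 10.1 - 20.8 = -10.7
Trade balance = -83.8 + (-10.7) = -94.5
(Excluded from the trade balance — financial account: foreign purchases of domestic corporate bonds 53.6, foreign purchases of equities on the domestic stock exchange 29.1, increase in resident deposits held at foreign banks 18.1, sale of domestic government bonds to non-residents 20.2, purchases of foreign government bonds by domestic residents 20.7; primary income: dividends received from foreign subsidiaries of resident firms 6.5, dividends paid to foreign shareholders of resident firms 19.6, reinvested earnings on direct investment abroad 15.4; secondary income: official development assistance provided to other countries 9.8, personal remittances received from nationals working abroad 17.0.)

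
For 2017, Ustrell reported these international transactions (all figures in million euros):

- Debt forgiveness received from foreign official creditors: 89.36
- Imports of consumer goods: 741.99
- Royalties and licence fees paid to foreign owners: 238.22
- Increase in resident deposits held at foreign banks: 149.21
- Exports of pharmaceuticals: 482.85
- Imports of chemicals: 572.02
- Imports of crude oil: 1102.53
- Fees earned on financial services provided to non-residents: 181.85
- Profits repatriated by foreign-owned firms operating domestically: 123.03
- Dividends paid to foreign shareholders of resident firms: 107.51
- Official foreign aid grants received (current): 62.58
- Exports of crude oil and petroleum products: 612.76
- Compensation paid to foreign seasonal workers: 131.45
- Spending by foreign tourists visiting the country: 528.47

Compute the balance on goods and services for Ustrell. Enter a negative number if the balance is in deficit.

Goods: -572.02 + 482.85 - 741.99 - 1102.53 + 612.76 = -1320.93
Services: 181.85 + 528.47 - 238.22 = 472.10
Trade balance = -1320.93 + 472.10 = -848.83
(Excluded from the trade balance — capital account: debt forgiveness received from foreign official creditors 89.36; financial account: increase in resident deposits held at foreign banks 149.21; primary income: profits repatriated by foreign-owned firms operating domestically 123.03, dividends paid to foreign shareholders of resident firms 107.51, compensation paid to foreign seasonal workers 131.45; secondary income: official foreign aid grants received (current) 62.58.)

-848.83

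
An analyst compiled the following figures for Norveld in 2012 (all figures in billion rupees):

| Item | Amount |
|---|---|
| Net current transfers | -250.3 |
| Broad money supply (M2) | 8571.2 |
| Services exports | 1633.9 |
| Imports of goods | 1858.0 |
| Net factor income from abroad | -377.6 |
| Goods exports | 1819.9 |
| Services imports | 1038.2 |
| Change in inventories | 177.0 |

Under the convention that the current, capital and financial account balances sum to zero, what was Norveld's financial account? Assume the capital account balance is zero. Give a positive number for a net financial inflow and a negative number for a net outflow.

Goods balance = 1819.9 - 1858.0 = -38.1
Services balance = 1633.9 - 1038.2 = 595.7
Trade balance (goods + services) = -38.1 + 595.7 = 557.6
Net primary income = -377.6
Net secondary income = -250.3
Current account = 557.6 + (-377.6) + (-250.3) = -70.3
Financial account = -(-70.3) = 70.3

70.3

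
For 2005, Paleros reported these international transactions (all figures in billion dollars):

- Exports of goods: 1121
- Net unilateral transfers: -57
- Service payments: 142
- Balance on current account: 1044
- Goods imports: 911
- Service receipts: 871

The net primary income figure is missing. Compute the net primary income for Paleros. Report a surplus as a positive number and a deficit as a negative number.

162

Current account = goods balance + services balance + net primary income + net secondary income
Sum of the known components = 882
Net primary income = CA - (known components) = 1044 - 882 = 162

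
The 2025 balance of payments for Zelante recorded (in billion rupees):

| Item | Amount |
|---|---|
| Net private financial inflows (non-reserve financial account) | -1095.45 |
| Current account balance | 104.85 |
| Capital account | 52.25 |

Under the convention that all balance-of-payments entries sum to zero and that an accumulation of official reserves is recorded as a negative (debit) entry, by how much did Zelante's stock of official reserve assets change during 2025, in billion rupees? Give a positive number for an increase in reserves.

Official reserve transactions balance = -(104.85 + 52.25 + (-1095.45)) = 938.35
An accumulation of reserves is recorded as a debit (negative entry), so the change in the stock of reserves is the negative of that balance.
Change in official reserves = -(938.35) = -938.35

-938.35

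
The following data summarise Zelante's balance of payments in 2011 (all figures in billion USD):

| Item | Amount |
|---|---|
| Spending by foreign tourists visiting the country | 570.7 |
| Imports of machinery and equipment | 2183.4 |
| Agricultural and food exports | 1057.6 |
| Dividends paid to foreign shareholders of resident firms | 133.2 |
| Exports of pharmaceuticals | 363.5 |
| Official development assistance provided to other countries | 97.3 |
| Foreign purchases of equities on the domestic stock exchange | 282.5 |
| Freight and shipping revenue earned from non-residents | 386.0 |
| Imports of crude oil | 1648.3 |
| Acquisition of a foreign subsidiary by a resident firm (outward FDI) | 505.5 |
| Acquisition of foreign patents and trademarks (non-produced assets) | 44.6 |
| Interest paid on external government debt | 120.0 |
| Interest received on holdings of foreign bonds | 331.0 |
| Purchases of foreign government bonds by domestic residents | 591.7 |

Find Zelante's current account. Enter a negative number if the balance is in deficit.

-1473.4

Goods: 1057.6 - 1648.3 - 2183.4 + 363.5 = -2410.6
Services: 386.0 + 570.7 = 956.7
Primary income: 331.0 - 120.0 - 133.2 = 77.8
Secondary income: -97.3
Current account = (-2410.6) + 956.7 + 77.8 + (-97.3) = -1473.4
(Excluded from the current account — financial account: foreign purchases of equities on the domestic stock exchange 282.5, acquisition of a foreign subsidiary by a resident firm (outward FDI) 505.5, purchases of foreign government bonds by domestic residents 591.7; capital account: acquisition of foreign patents and trademarks (non-produced assets) 44.6.)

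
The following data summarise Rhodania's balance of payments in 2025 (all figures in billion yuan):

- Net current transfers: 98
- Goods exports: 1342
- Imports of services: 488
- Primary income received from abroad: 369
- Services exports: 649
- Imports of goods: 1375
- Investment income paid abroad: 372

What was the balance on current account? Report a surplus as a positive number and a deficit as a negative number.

Goods balance = 1342 - 1375 = -33
Services balance = 649 - 488 = 161
Trade balance (goods + services) = -33 + 161 = 128
Net primary income = 369 - 372 = -3
Net secondary income = 98
Current account = 128 + (-3) + 98 = 223

223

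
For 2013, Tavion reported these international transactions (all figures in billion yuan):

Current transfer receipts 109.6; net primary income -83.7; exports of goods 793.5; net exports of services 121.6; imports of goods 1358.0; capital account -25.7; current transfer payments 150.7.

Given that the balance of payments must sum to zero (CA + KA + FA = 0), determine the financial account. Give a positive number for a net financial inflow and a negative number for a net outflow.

Goods balance = 793.5 - 1358.0 = -564.5
Services balance = 121.6
Trade balance (goods + services) = -564.5 + 121.6 = -442.9
Net primary income = -83.7
Net secondary income = 109.6 - 150.7 = -41.1
Current account = -442.9 + (-83.7) + (-41.1) = -567.7
Financial account = -(-567.7 + (-25.7)) = 593.4

593.4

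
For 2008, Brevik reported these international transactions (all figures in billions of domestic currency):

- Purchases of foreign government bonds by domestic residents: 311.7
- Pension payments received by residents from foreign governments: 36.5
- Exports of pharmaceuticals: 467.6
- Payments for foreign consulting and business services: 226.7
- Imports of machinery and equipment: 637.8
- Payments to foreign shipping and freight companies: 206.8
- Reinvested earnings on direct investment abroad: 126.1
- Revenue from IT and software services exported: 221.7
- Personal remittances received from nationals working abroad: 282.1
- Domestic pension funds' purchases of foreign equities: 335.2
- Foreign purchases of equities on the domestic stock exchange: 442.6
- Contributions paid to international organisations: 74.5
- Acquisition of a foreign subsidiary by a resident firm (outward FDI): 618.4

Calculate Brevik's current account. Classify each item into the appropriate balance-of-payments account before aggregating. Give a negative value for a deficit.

Goods: -637.8 + 467.6 = -170.2
Services: -226.7 - 206.8 + 221.7 = -211.8
Primary income: 126.1
Secondary income: 282.1 - 74.5 + 36.5 = 244.1
Current account = (-170.2) + (-211.8) + 126.1 + 244.1 = -11.8
(Excluded from the current account — financial account: purchases of foreign government bonds by domestic residents 311.7, domestic pension funds' purchases of foreign equities 335.2, foreign purchases of equities on the domestic stock exchange 442.6, acquisition of a foreign subsidiary by a resident firm (outward FDI) 618.4.)

-11.8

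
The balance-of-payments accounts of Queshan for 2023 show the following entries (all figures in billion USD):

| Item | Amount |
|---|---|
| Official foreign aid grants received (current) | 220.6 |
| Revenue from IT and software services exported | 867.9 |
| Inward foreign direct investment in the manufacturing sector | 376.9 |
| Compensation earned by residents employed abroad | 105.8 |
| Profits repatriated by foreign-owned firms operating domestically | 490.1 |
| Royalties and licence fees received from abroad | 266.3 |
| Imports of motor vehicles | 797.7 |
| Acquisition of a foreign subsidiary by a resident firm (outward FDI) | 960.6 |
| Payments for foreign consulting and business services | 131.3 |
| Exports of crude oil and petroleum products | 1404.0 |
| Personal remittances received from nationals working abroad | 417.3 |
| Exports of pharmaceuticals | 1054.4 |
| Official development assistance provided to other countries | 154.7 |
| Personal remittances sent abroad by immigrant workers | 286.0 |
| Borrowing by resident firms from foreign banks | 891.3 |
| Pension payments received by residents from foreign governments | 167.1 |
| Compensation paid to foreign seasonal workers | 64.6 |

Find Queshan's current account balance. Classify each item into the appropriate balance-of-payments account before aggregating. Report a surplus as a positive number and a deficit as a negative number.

2579.0

Goods: 1054.4 + 1404.0 - 797.7 = 1660.7
Services: 867.9 - 131.3 + 266.3 = 1002.9
Primary income: 105.8 - 64.6 - 490.1 = -448.9
Secondary income: 417.3 + 220.6 - 154.7 + 167.1 - 286.0 = 364.3
Current account = 1660.7 + 1002.9 + (-448.9) + 364.3 = 2579.0
(Excluded from the current account — financial account: inward foreign direct investment in the manufacturing sector 376.9, acquisition of a foreign subsidiary by a resident firm (outward FDI) 960.6, borrowing by resident firms from foreign banks 891.3.)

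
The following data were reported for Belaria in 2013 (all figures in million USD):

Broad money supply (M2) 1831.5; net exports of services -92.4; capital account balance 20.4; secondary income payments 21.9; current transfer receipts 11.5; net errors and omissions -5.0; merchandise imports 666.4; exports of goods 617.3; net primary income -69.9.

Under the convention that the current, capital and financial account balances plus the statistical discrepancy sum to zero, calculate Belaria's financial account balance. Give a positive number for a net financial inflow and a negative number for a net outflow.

206.4

Goods balance = 617.3 - 666.4 = -49.1
Services balance = -92.4
Trade balance (goods + services) = -49.1 + (-92.4) = -141.5
Net primary income = -69.9
Net secondary income = 11.5 - 21.9 = -10.4
Current account = -141.5 + (-69.9) + (-10.4) = -221.8
Financial account = -(-221.8 + 20.4 + (-5.0)) = 206.4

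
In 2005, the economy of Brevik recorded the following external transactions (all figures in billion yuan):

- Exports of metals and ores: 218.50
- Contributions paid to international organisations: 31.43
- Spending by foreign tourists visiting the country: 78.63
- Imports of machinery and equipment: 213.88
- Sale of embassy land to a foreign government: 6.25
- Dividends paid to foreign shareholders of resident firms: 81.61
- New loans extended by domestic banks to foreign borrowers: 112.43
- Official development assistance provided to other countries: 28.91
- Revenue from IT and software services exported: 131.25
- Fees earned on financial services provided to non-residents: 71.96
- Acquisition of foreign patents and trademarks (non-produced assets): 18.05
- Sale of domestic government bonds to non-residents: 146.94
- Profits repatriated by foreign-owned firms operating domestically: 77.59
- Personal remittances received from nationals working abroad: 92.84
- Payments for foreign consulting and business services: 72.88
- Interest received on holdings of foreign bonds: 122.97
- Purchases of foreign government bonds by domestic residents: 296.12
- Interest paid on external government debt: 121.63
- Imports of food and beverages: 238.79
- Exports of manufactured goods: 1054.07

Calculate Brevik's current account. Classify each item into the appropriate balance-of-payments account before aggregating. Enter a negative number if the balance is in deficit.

903.50

Goods: 1054.07 - 238.79 + 218.50 - 213.88 = 819.90
Services: 78.63 - 72.88 + 71.96 + 131.25 = 208.96
Primary income: -81.61 - 77.59 - 121.63 + 122.97 = -157.86
Secondary income: -31.43 + 92.84 - 28.91 = 32.50
Current account = 819.90 + 208.96 + (-157.86) + 32.50 = 903.50
(Excluded from the current account — capital account: sale of embassy land to a foreign government 6.25, acquisition of foreign patents and trademarks (non-produced assets) 18.05; financial account: new loans extended by domestic banks to foreign borrowers 112.43, sale of domestic government bonds to non-residents 146.94, purchases of foreign government bonds by domestic residents 296.12.)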